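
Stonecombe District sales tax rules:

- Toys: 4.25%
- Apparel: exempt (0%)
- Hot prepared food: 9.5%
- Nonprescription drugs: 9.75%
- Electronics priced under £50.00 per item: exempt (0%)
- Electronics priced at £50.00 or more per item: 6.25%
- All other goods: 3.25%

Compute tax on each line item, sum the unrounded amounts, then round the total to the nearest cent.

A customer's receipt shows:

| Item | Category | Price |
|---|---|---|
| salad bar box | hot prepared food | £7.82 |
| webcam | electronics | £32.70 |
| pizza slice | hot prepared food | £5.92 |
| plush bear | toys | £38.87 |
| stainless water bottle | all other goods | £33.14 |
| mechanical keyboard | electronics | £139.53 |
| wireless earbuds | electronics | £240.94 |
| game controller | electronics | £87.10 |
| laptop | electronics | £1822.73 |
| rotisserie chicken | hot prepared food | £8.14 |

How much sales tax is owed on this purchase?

£147.95

Salad bar box £7.82: hot prepared food → 9.5% → £0.7429
Webcam £32.70: electronics, under £50.00 → 0% → £0.00
Pizza slice £5.92: hot prepared food → 9.5% → £0.5624
Plush bear £38.87: toys → 4.25% → £1.651975
Stainless water bottle £33.14: all other goods → 3.25% → £1.07705
Mechanical keyboard £139.53: electronics, £50.00 or more → 6.25% → £8.720625
Wireless earbuds £240.94: electronics, £50.00 or more → 6.25% → £15.05875
Game controller £87.10: electronics, £50.00 or more → 6.25% → £5.44375
Laptop £1822.73: electronics, £50.00 or more → 6.25% → £113.920625
Rotisserie chicken £8.14: hot prepared food → 9.5% → £0.7733
Unrounded tax sum = £147.951375 → £147.95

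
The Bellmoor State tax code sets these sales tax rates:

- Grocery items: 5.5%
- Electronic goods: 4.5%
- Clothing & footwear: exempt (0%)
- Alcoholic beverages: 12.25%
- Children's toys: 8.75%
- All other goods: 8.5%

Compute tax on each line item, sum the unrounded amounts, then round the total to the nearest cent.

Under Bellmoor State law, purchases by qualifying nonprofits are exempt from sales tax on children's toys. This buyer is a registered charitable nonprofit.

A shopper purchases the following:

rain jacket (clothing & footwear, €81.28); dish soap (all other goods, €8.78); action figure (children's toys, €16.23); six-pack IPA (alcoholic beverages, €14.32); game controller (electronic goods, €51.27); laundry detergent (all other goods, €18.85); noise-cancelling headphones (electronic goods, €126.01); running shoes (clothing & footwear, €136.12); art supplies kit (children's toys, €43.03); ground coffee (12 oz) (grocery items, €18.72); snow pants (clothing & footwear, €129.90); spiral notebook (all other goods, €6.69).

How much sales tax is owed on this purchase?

Rain jacket €81.28: clothing & footwear → 0% → €0.00
Dish soap €8.78: all other goods → 8.5% → €0.7463
Action figure €16.23: children's toys, buyer-exempt → 0% → €0.00
Six-pack IPA €14.32: alcoholic beverages → 12.25% → €1.7542
Game controller €51.27: electronic goods → 4.5% → €2.30715
Laundry detergent €18.85: all other goods → 8.5% → €1.60225
Noise-cancelling headphones €126.01: electronic goods → 4.5% → €5.67045
Running shoes €136.12: clothing & footwear → 0% → €0.00
Art supplies kit €43.03: children's toys, buyer-exempt → 0% → €0.00
Ground coffee (12 oz) €18.72: grocery items → 5.5% → €1.0296
Snow pants €129.90: clothing & footwear → 0% → €0.00
Spiral notebook €6.69: all other goods → 8.5% → €0.56865
Unrounded tax sum = €13.6786 → €13.68

€13.68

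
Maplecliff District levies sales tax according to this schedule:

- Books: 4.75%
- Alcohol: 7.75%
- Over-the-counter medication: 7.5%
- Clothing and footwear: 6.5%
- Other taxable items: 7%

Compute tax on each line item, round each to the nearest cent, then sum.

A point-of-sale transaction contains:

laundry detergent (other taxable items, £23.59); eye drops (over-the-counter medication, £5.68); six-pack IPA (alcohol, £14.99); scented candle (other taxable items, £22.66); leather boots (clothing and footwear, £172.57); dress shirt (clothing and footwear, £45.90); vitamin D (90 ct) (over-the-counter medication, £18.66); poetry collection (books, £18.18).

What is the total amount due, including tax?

£343.52

Laundry detergent £23.59: other taxable items → 7% → £1.65
Eye drops £5.68: over-the-counter medication → 7.5% → £0.43
Six-pack IPA £14.99: alcohol → 7.75% → £1.16
Scented candle £22.66: other taxable items → 7% → £1.59
Leather boots £172.57: clothing and footwear → 6.5% → £11.22
Dress shirt £45.90: clothing and footwear → 6.5% → £2.98
Vitamin D (90 ct) £18.66: over-the-counter medication → 7.5% → £1.40
Poetry collection £18.18: books → 4.75% → £0.86
Subtotal = £322.23; tax = £21.29; total due = £343.52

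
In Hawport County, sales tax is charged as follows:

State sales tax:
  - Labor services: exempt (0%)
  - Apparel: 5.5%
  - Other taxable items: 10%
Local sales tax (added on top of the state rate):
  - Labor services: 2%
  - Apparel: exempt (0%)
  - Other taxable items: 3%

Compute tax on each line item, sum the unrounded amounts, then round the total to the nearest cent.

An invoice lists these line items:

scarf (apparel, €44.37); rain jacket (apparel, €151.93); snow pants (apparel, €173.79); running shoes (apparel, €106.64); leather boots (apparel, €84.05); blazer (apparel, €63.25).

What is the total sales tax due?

€34.32

Scarf €44.37: apparel → 5.5% + 0% local = 5.5% → €2.44035
Rain jacket €151.93: apparel → 5.5% + 0% local = 5.5% → €8.35615
Snow pants €173.79: apparel → 5.5% + 0% local = 5.5% → €9.55845
Running shoes €106.64: apparel → 5.5% + 0% local = 5.5% → €5.8652
Leather boots €84.05: apparel → 5.5% + 0% local = 5.5% → €4.62275
Blazer €63.25: apparel → 5.5% + 0% local = 5.5% → €3.47875
Unrounded tax sum = €34.32165 → €34.32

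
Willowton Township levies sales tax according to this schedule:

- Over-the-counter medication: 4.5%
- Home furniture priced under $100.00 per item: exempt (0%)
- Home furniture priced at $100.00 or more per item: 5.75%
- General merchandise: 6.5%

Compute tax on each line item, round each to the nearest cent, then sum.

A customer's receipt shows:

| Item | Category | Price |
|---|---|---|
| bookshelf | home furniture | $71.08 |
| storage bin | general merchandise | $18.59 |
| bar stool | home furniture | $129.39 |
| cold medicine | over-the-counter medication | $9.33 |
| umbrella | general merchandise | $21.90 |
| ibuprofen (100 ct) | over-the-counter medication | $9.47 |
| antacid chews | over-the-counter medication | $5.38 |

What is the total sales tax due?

Bookshelf $71.08: home furniture, under $100.00 → 0% → $0.00
Storage bin $18.59: general merchandise → 6.5% → $1.21
Bar stool $129.39: home furniture, $100.00 or more → 5.75% → $7.44
Cold medicine $9.33: over-the-counter medication → 4.5% → $0.42
Umbrella $21.90: general merchandise → 6.5% → $1.42
Ibuprofen (100 ct) $9.47: over-the-counter medication → 4.5% → $0.43
Antacid chews $5.38: over-the-counter medication → 4.5% → $0.24
Total tax = $1.21 + $7.44 + $0.42 + $1.42 + $0.43 + $0.24 = $11.16

$11.16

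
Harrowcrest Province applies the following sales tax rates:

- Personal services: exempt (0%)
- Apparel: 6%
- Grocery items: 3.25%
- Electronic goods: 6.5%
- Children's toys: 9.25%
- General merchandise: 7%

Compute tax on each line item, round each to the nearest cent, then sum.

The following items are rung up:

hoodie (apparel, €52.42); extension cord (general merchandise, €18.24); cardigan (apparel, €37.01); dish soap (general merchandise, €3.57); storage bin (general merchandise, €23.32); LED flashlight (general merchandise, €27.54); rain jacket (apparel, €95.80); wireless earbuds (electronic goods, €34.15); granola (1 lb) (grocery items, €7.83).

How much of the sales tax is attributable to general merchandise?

Extension cord €18.24: general merchandise → 7% → €1.28
Dish soap €3.57: general merchandise → 7% → €0.25
Storage bin €23.32: general merchandise → 7% → €1.63
LED flashlight €27.54: general merchandise → 7% → €1.93
Tax on general merchandise = €1.28 + €0.25 + €1.63 + €1.93 = €5.09

€5.09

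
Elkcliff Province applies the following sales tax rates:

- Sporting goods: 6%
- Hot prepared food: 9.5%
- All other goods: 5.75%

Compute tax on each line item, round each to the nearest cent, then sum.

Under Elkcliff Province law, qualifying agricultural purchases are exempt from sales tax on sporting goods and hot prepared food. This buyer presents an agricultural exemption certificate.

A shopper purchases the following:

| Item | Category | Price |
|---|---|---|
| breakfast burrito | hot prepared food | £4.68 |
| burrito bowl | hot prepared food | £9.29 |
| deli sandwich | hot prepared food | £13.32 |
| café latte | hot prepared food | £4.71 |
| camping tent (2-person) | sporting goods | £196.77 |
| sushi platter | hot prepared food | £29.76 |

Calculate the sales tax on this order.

Breakfast burrito £4.68: hot prepared food, buyer-exempt → 0% → £0.00
Burrito bowl £9.29: hot prepared food, buyer-exempt → 0% → £0.00
Deli sandwich £13.32: hot prepared food, buyer-exempt → 0% → £0.00
Café latte £4.71: hot prepared food, buyer-exempt → 0% → £0.00
Camping tent (2-person) £196.77: sporting goods, buyer-exempt → 0% → £0.00
Sushi platter £29.76: hot prepared food, buyer-exempt → 0% → £0.00
Total tax = £0.00

£0.00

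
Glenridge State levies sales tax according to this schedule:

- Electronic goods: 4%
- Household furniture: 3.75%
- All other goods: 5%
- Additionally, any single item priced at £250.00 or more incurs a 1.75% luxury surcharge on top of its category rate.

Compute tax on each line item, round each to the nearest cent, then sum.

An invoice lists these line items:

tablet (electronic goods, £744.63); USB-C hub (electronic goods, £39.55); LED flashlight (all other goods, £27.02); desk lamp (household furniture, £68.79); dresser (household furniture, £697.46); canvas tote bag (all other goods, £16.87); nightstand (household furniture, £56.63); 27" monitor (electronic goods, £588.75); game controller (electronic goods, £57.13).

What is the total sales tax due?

£125.79

Tablet £744.63: electronic goods → 4% + 1.75% surcharge = 5.75% → £42.82
USB-C hub £39.55: electronic goods → 4% → £1.58
LED flashlight £27.02: all other goods → 5% → £1.35
Desk lamp £68.79: household furniture → 3.75% → £2.58
Dresser £697.46: household furniture → 3.75% + 1.75% surcharge = 5.5% → £38.36
Canvas tote bag £16.87: all other goods → 5% → £0.84
Nightstand £56.63: household furniture → 3.75% → £2.12
27" monitor £588.75: electronic goods → 4% + 1.75% surcharge = 5.75% → £33.85
Game controller £57.13: electronic goods → 4% → £2.29
Total tax = £42.82 + £1.58 + £1.35 + £2.58 + £38.36 + £0.84 + £2.12 + £33.85 + £2.29 = £125.79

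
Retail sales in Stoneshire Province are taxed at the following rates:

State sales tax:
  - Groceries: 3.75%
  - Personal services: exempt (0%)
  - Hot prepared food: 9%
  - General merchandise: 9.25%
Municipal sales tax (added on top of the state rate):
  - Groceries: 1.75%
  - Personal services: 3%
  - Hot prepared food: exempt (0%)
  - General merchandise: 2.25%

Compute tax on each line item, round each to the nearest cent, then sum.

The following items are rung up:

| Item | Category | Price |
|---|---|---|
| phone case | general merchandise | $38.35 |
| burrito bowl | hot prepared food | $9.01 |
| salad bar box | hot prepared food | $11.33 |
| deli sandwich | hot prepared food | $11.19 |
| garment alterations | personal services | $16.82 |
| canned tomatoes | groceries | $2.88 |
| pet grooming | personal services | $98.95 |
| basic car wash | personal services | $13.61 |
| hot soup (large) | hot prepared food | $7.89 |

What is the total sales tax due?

$12.00

Phone case $38.35: general merchandise → 9.25% + 2.25% municipal = 11.5% → $4.41
Burrito bowl $9.01: hot prepared food → 9% + 0% municipal = 9% → $0.81
Salad bar box $11.33: hot prepared food → 9% + 0% municipal = 9% → $1.02
Deli sandwich $11.19: hot prepared food → 9% + 0% municipal = 9% → $1.01
Garment alterations $16.82: personal services → 0% + 3% municipal = 3% → $0.50
Canned tomatoes $2.88: groceries → 3.75% + 1.75% municipal = 5.5% → $0.16
Pet grooming $98.95: personal services → 0% + 3% municipal = 3% → $2.97
Basic car wash $13.61: personal services → 0% + 3% municipal = 3% → $0.41
Hot soup (large) $7.89: hot prepared food → 9% + 0% municipal = 9% → $0.71
Total tax = $4.41 + $0.81 + $1.02 + $1.01 + $0.50 + $0.16 + $2.97 + $0.41 + $0.71 = $12.00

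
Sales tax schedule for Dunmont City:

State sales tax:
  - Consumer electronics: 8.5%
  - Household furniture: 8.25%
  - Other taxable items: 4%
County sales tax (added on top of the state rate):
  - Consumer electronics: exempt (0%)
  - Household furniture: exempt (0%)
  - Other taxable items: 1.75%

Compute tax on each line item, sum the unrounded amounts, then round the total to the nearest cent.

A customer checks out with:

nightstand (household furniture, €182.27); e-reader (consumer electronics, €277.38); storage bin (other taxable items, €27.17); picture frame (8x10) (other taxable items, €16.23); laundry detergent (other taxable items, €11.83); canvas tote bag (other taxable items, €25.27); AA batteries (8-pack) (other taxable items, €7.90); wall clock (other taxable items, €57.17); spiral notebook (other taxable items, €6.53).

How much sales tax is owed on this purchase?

Nightstand €182.27: household furniture → 8.25% + 0% county = 8.25% → €15.037275
E-reader €277.38: consumer electronics → 8.5% + 0% county = 8.5% → €23.5773
Storage bin €27.17: other taxable items → 4% + 1.75% county = 5.75% → €1.562275
Picture frame (8x10) €16.23: other taxable items → 4% + 1.75% county = 5.75% → €0.933225
Laundry detergent €11.83: other taxable items → 4% + 1.75% county = 5.75% → €0.680225
Canvas tote bag €25.27: other taxable items → 4% + 1.75% county = 5.75% → €1.453025
AA batteries (8-pack) €7.90: other taxable items → 4% + 1.75% county = 5.75% → €0.45425
Wall clock €57.17: other taxable items → 4% + 1.75% county = 5.75% → €3.287275
Spiral notebook €6.53: other taxable items → 4% + 1.75% county = 5.75% → €0.375475
Unrounded tax sum = €47.360325 → €47.36

€47.36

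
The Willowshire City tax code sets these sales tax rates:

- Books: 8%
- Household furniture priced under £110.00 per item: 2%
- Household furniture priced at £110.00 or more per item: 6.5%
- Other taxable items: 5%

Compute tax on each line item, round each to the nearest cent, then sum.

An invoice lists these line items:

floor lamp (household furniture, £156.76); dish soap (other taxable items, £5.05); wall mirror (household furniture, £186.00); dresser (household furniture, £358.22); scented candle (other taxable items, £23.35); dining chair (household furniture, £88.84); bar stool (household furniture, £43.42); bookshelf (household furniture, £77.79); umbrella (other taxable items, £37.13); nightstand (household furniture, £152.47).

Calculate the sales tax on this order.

Floor lamp £156.76: household furniture, £110.00 or more → 6.5% → £10.19
Dish soap £5.05: other taxable items → 5% → £0.25
Wall mirror £186.00: household furniture, £110.00 or more → 6.5% → £12.09
Dresser £358.22: household furniture, £110.00 or more → 6.5% → £23.28
Scented candle £23.35: other taxable items → 5% → £1.17
Dining chair £88.84: household furniture, under £110.00 → 2% → £1.78
Bar stool £43.42: household furniture, under £110.00 → 2% → £0.87
Bookshelf £77.79: household furniture, under £110.00 → 2% → £1.56
Umbrella £37.13: other taxable items → 5% → £1.86
Nightstand £152.47: household furniture, £110.00 or more → 6.5% → £9.91
Total tax = £10.19 + £0.25 + £12.09 + £23.28 + £1.17 + £1.78 + £0.87 + £1.56 + £1.86 + £9.91 = £62.96

£62.96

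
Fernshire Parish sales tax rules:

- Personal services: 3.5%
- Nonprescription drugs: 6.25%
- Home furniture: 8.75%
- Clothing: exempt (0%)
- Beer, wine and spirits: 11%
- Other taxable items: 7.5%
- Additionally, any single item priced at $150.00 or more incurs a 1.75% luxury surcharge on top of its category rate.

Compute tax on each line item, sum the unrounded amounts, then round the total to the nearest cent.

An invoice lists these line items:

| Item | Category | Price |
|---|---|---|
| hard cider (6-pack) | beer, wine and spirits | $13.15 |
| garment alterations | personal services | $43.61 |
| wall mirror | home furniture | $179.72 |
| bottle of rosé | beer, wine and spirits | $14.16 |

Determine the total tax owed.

Hard cider (6-pack) $13.15: beer, wine and spirits → 11% → $1.4465
Garment alterations $43.61: personal services → 3.5% → $1.52635
Wall mirror $179.72: home furniture → 8.75% + 1.75% surcharge = 10.5% → $18.8706
Bottle of rosé $14.16: beer, wine and spirits → 11% → $1.5576
Unrounded tax sum = $23.40105 → $23.40

$23.40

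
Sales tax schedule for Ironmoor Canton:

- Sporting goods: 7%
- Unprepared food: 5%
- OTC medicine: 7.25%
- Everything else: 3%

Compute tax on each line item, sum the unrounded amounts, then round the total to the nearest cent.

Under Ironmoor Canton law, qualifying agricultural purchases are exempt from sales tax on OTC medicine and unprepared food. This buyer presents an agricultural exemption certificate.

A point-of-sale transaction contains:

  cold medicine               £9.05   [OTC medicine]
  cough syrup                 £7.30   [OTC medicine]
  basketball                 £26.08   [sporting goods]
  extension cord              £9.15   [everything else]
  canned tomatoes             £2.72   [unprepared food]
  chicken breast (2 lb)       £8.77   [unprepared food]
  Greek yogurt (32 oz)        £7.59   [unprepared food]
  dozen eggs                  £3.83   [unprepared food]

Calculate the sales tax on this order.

Cold medicine £9.05: OTC medicine, buyer-exempt → 0% → £0.00
Cough syrup £7.30: OTC medicine, buyer-exempt → 0% → £0.00
Basketball £26.08: sporting goods → 7% → £1.8256
Extension cord £9.15: everything else → 3% → £0.2745
Canned tomatoes £2.72: unprepared food, buyer-exempt → 0% → £0.00
Chicken breast (2 lb) £8.77: unprepared food, buyer-exempt → 0% → £0.00
Greek yogurt (32 oz) £7.59: unprepared food, buyer-exempt → 0% → £0.00
Dozen eggs £3.83: unprepared food, buyer-exempt → 0% → £0.00
Unrounded tax sum = £2.1001 → £2.10

£2.10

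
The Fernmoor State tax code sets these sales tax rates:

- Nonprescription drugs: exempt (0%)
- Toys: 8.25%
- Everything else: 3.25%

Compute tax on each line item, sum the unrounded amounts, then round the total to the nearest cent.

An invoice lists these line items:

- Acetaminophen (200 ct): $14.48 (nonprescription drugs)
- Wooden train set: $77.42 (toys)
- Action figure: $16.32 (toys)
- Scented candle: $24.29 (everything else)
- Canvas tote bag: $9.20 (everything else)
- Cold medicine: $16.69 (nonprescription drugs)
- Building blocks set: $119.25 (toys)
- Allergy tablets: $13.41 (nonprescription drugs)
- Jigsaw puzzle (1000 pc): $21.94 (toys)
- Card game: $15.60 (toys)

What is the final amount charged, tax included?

$350.36

Acetaminophen (200 ct) $14.48: nonprescription drugs → 0% → $0.00
Wooden train set $77.42: toys → 8.25% → $6.38715
Action figure $16.32: toys → 8.25% → $1.3464
Scented candle $24.29: everything else → 3.25% → $0.789425
Canvas tote bag $9.20: everything else → 3.25% → $0.299
Cold medicine $16.69: nonprescription drugs → 0% → $0.00
Building blocks set $119.25: toys → 8.25% → $9.838125
Allergy tablets $13.41: nonprescription drugs → 0% → $0.00
Jigsaw puzzle (1000 pc) $21.94: toys → 8.25% → $1.81005
Card game $15.60: toys → 8.25% → $1.287
Subtotal = $328.60; unrounded tax = $21.75715 → $21.76; total due = $350.36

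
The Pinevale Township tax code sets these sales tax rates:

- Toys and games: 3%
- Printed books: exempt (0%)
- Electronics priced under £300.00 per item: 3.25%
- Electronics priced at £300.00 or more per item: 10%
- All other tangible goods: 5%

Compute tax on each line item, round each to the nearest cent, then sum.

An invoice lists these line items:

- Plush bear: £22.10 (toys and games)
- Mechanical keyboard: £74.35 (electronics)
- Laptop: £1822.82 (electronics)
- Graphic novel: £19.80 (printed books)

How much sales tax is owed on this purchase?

£185.36

Plush bear £22.10: toys and games → 3% → £0.66
Mechanical keyboard £74.35: electronics, under £300.00 → 3.25% → £2.42
Laptop £1822.82: electronics, £300.00 or more → 10% → £182.28
Graphic novel £19.80: printed books → 0% → £0.00
Total tax = £0.66 + £2.42 + £182.28 = £185.36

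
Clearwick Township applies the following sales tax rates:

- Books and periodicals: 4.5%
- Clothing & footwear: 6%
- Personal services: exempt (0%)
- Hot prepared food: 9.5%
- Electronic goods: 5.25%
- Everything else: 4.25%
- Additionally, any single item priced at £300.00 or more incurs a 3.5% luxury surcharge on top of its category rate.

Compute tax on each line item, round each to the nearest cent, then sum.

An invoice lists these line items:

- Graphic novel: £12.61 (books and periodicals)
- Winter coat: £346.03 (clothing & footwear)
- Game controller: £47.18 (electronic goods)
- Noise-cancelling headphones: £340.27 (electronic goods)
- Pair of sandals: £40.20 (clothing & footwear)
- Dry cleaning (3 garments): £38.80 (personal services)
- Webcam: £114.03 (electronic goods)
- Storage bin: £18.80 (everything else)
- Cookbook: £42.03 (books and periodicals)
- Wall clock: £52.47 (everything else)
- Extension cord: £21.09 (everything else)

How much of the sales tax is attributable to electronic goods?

£38.24

Game controller £47.18: electronic goods → 5.25% → £2.48
Noise-cancelling headphones £340.27: electronic goods → 5.25% + 3.5% surcharge = 8.75% → £29.77
Webcam £114.03: electronic goods → 5.25% → £5.99
Tax on electronic goods = £2.48 + £29.77 + £5.99 = £38.24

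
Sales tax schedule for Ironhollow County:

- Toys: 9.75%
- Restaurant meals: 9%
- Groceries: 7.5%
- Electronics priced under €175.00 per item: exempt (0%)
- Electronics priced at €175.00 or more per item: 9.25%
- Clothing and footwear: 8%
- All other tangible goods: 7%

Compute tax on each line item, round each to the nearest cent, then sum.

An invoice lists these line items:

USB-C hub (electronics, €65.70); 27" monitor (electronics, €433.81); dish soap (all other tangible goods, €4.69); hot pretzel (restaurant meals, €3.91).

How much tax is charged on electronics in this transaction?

€40.13

USB-C hub €65.70: electronics, under €175.00 → 0% → €0.00
27" monitor €433.81: electronics, €175.00 or more → 9.25% → €40.13
Tax on electronics = €0.00 + €40.13 = €40.13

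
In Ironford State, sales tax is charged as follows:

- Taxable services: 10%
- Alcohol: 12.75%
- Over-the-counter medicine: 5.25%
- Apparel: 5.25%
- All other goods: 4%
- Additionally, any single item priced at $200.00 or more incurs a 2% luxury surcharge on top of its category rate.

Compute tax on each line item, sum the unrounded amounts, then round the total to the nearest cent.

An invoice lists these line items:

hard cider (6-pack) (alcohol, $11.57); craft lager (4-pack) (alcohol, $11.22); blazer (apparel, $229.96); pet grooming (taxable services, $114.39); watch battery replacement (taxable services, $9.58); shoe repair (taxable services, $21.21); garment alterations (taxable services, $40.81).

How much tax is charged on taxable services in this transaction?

$18.60

Pet grooming $114.39: taxable services → 10% → $11.439
Watch battery replacement $9.58: taxable services → 10% → $0.958
Shoe repair $21.21: taxable services → 10% → $2.121
Garment alterations $40.81: taxable services → 10% → $4.081
Tax on taxable services: unrounded sum = $18.599 → $18.60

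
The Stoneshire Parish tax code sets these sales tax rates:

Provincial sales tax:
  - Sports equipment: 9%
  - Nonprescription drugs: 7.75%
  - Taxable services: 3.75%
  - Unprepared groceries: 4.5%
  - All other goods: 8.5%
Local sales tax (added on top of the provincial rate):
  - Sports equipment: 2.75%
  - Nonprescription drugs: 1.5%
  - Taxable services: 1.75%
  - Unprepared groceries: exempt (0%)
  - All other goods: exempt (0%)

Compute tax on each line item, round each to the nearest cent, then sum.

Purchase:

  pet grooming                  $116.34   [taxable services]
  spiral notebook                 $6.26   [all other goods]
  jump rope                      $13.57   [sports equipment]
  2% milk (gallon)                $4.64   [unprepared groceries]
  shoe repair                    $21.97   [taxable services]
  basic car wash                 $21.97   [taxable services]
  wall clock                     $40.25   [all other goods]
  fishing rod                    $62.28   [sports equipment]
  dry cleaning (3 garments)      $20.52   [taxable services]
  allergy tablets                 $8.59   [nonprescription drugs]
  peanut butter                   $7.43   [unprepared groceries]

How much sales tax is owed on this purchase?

Pet grooming $116.34: taxable services → 3.75% + 1.75% local = 5.5% → $6.40
Spiral notebook $6.26: all other goods → 8.5% + 0% local = 8.5% → $0.53
Jump rope $13.57: sports equipment → 9% + 2.75% local = 11.75% → $1.59
2% milk (gallon) $4.64: unprepared groceries → 4.5% + 0% local = 4.5% → $0.21
Shoe repair $21.97: taxable services → 3.75% + 1.75% local = 5.5% → $1.21
Basic car wash $21.97: taxable services → 3.75% + 1.75% local = 5.5% → $1.21
Wall clock $40.25: all other goods → 8.5% + 0% local = 8.5% → $3.42
Fishing rod $62.28: sports equipment → 9% + 2.75% local = 11.75% → $7.32
Dry cleaning (3 garments) $20.52: taxable services → 3.75% + 1.75% local = 5.5% → $1.13
Allergy tablets $8.59: nonprescription drugs → 7.75% + 1.5% local = 9.25% → $0.79
Peanut butter $7.43: unprepared groceries → 4.5% + 0% local = 4.5% → $0.33
Total tax = $6.40 + $0.53 + $1.59 + $0.21 + $1.21 + $1.21 + $3.42 + $7.32 + $1.13 + $0.79 + $0.33 = $24.14

$24.14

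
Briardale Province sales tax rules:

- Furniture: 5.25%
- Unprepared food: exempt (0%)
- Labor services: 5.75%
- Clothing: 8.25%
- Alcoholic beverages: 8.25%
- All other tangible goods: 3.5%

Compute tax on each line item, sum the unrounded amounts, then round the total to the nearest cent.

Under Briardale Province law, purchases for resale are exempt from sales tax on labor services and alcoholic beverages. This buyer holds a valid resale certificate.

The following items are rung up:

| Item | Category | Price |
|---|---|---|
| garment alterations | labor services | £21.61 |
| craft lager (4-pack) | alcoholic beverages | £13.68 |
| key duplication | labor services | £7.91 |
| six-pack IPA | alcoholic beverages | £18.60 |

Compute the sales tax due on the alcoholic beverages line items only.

Craft lager (4-pack) £13.68: alcoholic beverages, buyer-exempt → 0% → £0.00
Six-pack IPA £18.60: alcoholic beverages, buyer-exempt → 0% → £0.00
Tax on alcoholic beverages: unrounded sum = £0.00 → £0.00

£0.00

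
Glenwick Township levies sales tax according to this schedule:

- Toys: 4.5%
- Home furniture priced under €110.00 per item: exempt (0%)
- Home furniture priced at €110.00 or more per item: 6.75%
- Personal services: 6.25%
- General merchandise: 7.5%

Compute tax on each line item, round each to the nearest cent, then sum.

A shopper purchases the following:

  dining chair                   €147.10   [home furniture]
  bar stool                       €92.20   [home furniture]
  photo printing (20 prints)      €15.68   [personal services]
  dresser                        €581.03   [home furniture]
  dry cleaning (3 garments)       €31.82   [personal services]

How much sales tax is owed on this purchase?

€52.12

Dining chair €147.10: home furniture, €110.00 or more → 6.75% → €9.93
Bar stool €92.20: home furniture, under €110.00 → 0% → €0.00
Photo printing (20 prints) €15.68: personal services → 6.25% → €0.98
Dresser €581.03: home furniture, €110.00 or more → 6.75% → €39.22
Dry cleaning (3 garments) €31.82: personal services → 6.25% → €1.99
Total tax = €9.93 + €0.98 + €39.22 + €1.99 = €52.12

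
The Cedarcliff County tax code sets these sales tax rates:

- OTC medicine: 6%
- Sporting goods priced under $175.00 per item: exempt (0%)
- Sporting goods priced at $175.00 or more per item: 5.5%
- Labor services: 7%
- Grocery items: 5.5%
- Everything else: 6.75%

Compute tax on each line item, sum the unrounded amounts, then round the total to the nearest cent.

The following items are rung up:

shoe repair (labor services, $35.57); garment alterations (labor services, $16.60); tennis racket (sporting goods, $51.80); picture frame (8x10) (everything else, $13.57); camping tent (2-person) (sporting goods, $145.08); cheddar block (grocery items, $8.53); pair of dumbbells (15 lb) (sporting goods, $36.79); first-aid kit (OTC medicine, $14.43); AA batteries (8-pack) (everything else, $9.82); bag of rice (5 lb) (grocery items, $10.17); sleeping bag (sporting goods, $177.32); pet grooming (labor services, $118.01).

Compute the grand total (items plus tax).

Shoe repair $35.57: labor services → 7% → $2.4899
Garment alterations $16.60: labor services → 7% → $1.162
Tennis racket $51.80: sporting goods, under $175.00 → 0% → $0.00
Picture frame (8x10) $13.57: everything else → 6.75% → $0.915975
Camping tent (2-person) $145.08: sporting goods, under $175.00 → 0% → $0.00
Cheddar block $8.53: grocery items → 5.5% → $0.46915
Pair of dumbbells (15 lb) $36.79: sporting goods, under $175.00 → 0% → $0.00
First-aid kit $14.43: OTC medicine → 6% → $0.8658
AA batteries (8-pack) $9.82: everything else → 6.75% → $0.66285
Bag of rice (5 lb) $10.17: grocery items → 5.5% → $0.55935
Sleeping bag $177.32: sporting goods, $175.00 or more → 5.5% → $9.7526
Pet grooming $118.01: labor services → 7% → $8.2607
Subtotal = $637.69; unrounded tax = $25.138325 → $25.14; total due = $662.83

$662.83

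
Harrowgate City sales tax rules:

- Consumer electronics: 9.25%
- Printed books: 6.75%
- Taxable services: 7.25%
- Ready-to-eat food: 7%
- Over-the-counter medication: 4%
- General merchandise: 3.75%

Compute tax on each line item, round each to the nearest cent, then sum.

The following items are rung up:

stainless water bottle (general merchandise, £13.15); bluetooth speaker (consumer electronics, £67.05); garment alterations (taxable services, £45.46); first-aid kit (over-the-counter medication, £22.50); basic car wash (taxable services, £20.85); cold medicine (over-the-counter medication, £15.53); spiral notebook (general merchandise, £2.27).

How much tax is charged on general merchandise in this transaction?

Stainless water bottle £13.15: general merchandise → 3.75% → £0.49
Spiral notebook £2.27: general merchandise → 3.75% → £0.09
Tax on general merchandise = £0.49 + £0.09 = £0.58

£0.58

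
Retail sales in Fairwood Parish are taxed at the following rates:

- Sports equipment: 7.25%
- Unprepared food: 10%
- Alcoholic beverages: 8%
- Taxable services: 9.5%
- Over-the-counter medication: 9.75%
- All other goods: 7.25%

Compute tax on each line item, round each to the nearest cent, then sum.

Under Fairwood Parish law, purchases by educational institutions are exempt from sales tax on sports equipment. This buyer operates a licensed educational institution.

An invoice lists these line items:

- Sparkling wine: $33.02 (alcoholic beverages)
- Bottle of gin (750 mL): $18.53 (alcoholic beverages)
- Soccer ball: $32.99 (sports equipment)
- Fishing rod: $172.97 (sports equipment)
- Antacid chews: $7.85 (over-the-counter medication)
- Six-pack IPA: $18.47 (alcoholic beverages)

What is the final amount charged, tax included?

$290.20

Sparkling wine $33.02: alcoholic beverages → 8% → $2.64
Bottle of gin (750 mL) $18.53: alcoholic beverages → 8% → $1.48
Soccer ball $32.99: sports equipment, buyer-exempt → 0% → $0.00
Fishing rod $172.97: sports equipment, buyer-exempt → 0% → $0.00
Antacid chews $7.85: over-the-counter medication → 9.75% → $0.77
Six-pack IPA $18.47: alcoholic beverages → 8% → $1.48
Subtotal = $283.83; tax = $6.37; total due = $290.20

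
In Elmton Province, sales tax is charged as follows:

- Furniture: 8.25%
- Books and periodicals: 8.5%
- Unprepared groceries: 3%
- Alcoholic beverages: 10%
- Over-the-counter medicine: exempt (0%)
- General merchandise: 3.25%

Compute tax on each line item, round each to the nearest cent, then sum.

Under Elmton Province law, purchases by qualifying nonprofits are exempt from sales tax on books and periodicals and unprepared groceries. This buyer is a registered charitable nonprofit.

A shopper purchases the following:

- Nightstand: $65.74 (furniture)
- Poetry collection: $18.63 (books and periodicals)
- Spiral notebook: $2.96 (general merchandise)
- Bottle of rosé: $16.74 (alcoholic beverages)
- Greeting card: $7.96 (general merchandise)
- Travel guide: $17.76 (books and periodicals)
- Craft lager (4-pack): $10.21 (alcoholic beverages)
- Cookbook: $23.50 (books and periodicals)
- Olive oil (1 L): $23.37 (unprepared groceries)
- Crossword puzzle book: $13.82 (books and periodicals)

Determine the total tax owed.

$8.47

Nightstand $65.74: furniture → 8.25% → $5.42
Poetry collection $18.63: books and periodicals, buyer-exempt → 0% → $0.00
Spiral notebook $2.96: general merchandise → 3.25% → $0.10
Bottle of rosé $16.74: alcoholic beverages → 10% → $1.67
Greeting card $7.96: general merchandise → 3.25% → $0.26
Travel guide $17.76: books and periodicals, buyer-exempt → 0% → $0.00
Craft lager (4-pack) $10.21: alcoholic beverages → 10% → $1.02
Cookbook $23.50: books and periodicals, buyer-exempt → 0% → $0.00
Olive oil (1 L) $23.37: unprepared groceries, buyer-exempt → 0% → $0.00
Crossword puzzle book $13.82: books and periodicals, buyer-exempt → 0% → $0.00
Total tax = $5.42 + $0.10 + $1.67 + $0.26 + $1.02 = $8.47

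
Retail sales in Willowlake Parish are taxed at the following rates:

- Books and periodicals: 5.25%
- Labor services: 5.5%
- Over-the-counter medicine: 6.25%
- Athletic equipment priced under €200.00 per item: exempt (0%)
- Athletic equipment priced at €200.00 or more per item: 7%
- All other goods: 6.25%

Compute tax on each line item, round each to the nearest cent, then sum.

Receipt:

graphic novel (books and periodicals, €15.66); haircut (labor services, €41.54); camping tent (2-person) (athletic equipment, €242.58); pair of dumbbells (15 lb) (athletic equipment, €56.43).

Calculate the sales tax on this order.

€20.08

Graphic novel €15.66: books and periodicals → 5.25% → €0.82
Haircut €41.54: labor services → 5.5% → €2.28
Camping tent (2-person) €242.58: athletic equipment, €200.00 or more → 7% → €16.98
Pair of dumbbells (15 lb) €56.43: athletic equipment, under €200.00 → 0% → €0.00
Total tax = €0.82 + €2.28 + €16.98 = €20.08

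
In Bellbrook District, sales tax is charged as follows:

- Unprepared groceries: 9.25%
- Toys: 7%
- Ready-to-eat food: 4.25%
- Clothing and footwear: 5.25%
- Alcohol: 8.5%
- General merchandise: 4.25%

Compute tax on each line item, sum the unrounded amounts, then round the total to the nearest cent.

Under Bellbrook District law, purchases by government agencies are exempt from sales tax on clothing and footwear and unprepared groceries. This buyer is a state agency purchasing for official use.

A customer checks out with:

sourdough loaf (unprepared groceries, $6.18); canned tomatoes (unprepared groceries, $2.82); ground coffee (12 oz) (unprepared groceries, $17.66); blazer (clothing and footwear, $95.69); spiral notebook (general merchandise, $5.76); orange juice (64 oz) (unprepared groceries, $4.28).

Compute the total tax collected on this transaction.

Sourdough loaf $6.18: unprepared groceries, buyer-exempt → 0% → $0.00
Canned tomatoes $2.82: unprepared groceries, buyer-exempt → 0% → $0.00
Ground coffee (12 oz) $17.66: unprepared groceries, buyer-exempt → 0% → $0.00
Blazer $95.69: clothing and footwear, buyer-exempt → 0% → $0.00
Spiral notebook $5.76: general merchandise → 4.25% → $0.2448
Orange juice (64 oz) $4.28: unprepared groceries, buyer-exempt → 0% → $0.00
Unrounded tax sum = $0.2448 → $0.24

$0.24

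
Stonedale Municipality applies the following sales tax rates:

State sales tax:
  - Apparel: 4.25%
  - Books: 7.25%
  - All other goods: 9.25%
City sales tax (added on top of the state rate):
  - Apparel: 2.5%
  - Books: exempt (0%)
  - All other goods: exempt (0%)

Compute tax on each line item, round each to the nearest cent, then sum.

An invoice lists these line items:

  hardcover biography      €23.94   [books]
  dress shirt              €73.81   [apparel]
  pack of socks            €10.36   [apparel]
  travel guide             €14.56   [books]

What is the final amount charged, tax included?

€131.15

Hardcover biography €23.94: books → 7.25% + 0% city = 7.25% → €1.74
Dress shirt €73.81: apparel → 4.25% + 2.5% city = 6.75% → €4.98
Pack of socks €10.36: apparel → 4.25% + 2.5% city = 6.75% → €0.70
Travel guide €14.56: books → 7.25% + 0% city = 7.25% → €1.06
Subtotal = €122.67; tax = €8.48; total due = €131.15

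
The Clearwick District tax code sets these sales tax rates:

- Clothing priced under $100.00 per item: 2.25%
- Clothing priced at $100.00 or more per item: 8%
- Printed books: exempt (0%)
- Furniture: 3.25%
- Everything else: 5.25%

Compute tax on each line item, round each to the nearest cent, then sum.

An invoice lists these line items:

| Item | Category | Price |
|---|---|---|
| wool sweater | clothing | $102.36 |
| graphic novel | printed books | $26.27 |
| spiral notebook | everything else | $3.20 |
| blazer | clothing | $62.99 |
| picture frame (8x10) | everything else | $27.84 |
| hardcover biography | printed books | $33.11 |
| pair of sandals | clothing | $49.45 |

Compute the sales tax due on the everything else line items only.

$1.63

Spiral notebook $3.20: everything else → 5.25% → $0.17
Picture frame (8x10) $27.84: everything else → 5.25% → $1.46
Tax on everything else = $0.17 + $1.46 = $1.63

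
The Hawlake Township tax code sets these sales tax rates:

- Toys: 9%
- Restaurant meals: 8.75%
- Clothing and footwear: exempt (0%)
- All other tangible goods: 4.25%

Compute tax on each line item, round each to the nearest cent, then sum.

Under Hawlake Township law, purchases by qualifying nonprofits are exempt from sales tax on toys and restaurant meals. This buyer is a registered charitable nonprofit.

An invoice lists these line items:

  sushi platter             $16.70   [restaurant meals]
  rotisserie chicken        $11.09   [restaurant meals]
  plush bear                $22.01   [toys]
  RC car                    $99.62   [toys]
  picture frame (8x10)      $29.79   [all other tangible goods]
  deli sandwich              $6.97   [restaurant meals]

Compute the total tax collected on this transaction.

$1.27

Sushi platter $16.70: restaurant meals, buyer-exempt → 0% → $0.00
Rotisserie chicken $11.09: restaurant meals, buyer-exempt → 0% → $0.00
Plush bear $22.01: toys, buyer-exempt → 0% → $0.00
RC car $99.62: toys, buyer-exempt → 0% → $0.00
Picture frame (8x10) $29.79: all other tangible goods → 4.25% → $1.27
Deli sandwich $6.97: restaurant meals, buyer-exempt → 0% → $0.00
Total tax = $1.27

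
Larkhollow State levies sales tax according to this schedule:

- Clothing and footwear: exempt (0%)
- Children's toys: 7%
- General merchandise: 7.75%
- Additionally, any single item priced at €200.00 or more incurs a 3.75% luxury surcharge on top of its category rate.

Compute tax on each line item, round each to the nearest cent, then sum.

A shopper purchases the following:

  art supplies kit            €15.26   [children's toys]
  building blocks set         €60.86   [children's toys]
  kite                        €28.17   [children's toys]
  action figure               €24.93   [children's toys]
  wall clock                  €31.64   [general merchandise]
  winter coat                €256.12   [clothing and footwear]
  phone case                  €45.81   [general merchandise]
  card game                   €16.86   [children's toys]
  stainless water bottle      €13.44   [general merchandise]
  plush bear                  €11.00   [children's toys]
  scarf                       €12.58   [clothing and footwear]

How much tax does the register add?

Art supplies kit €15.26: children's toys → 7% → €1.07
Building blocks set €60.86: children's toys → 7% → €4.26
Kite €28.17: children's toys → 7% → €1.97
Action figure €24.93: children's toys → 7% → €1.75
Wall clock €31.64: general merchandise → 7.75% → €2.45
Winter coat €256.12: clothing and footwear → 0% + 3.75% surcharge = 3.75% → €9.60
Phone case €45.81: general merchandise → 7.75% → €3.55
Card game €16.86: children's toys → 7% → €1.18
Stainless water bottle €13.44: general merchandise → 7.75% → €1.04
Plush bear €11.00: children's toys → 7% → €0.77
Scarf €12.58: clothing and footwear → 0% → €0.00
Total tax = €1.07 + €4.26 + €1.97 + €1.75 + €2.45 + €9.60 + €3.55 + €1.18 + €1.04 + €0.77 = €27.64

€27.64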